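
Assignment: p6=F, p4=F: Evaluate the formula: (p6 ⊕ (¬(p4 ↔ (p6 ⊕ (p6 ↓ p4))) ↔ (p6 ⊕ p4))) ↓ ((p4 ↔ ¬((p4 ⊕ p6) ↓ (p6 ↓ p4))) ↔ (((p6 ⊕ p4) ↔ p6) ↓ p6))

Substituting p6=F, p4=F:
p6 ↓ p4 = F ↓ F = T
p6 ⊕ (p6 ↓ p4) = F ⊕ T = T
p4 ↔ (p6 ⊕ (p6 ↓ p4)) = F ↔ T = F
¬(p4 ↔ (p6 ⊕ (p6 ↓ p4))) = ¬F = T
p6 ⊕ p4 = F ⊕ F = F
¬(p4 ↔ (p6 ⊕ (p6 ↓ p4))) ↔ (p6 ⊕ p4) = T ↔ F = F
p6 ⊕ (¬(p4 ↔ (p6 ⊕ (p6 ↓ p4))) ↔ (p6 ⊕ p4)) = F ⊕ F = F
p4 ⊕ p6 = F ⊕ F = F
p6 ↓ p4 = F ↓ F = T
(p4 ⊕ p6) ↓ (p6 ↓ p4) = F ↓ T = F
¬((p4 ⊕ p6) ↓ (p6 ↓ p4)) = ¬F = T
p4 ↔ ¬((p4 ⊕ p6) ↓ (p6 ↓ p4)) = F ↔ T = F
p6 ⊕ p4 = F ⊕ F = F
(p6 ⊕ p4) ↔ p6 = F ↔ F = T
((p6 ⊕ p4) ↔ p6) ↓ p6 = T ↓ F = F
(p4 ↔ ¬((p4 ⊕ p6) ↓ (p6 ↓ p4))) ↔ (((p6 ⊕ p4) ↔ p6) ↓ p6) = F ↔ F = T
(p6 ⊕ (¬(p4 ↔ (p6 ⊕ (p6 ↓ p4))) ↔ (p6 ⊕ p4))) ↓ ((p4 ↔ ¬((p4 ⊕ p6) ↓ (p6 ↓ p4))) ↔ (((p6 ⊕ p4) ↔ p6) ↓ p6)) = F ↓ T = F

F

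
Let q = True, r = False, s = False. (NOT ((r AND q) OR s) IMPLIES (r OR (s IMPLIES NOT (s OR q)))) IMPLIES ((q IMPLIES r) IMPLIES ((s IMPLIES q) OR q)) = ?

True

r AND q = False AND True = False
(r AND q) OR s = False OR False = False
NOT ((r AND q) OR s) = NOT False = True
s OR q = False OR True = True
NOT (s OR q) = NOT True = False
s IMPLIES NOT (s OR q) = False IMPLIES False = True
r OR (s IMPLIES NOT (s OR q)) = False OR True = True
NOT ((r AND q) OR s) IMPLIES (r OR (s IMPLIES NOT (s OR q))) = True IMPLIES True = True
q IMPLIES r = True IMPLIES False = False
s IMPLIES q = False IMPLIES True = True
(s IMPLIES q) OR q = True OR True = True
(q IMPLIES r) IMPLIES ((s IMPLIES q) OR q) = False IMPLIES True = True
(NOT ((r AND q) OR s) IMPLIES (r OR (s IMPLIES NOT (s OR q)))) IMPLIES ((q IMPLIES r) IMPLIES ((s IMPLIES q) OR q)) = True IMPLIES True = True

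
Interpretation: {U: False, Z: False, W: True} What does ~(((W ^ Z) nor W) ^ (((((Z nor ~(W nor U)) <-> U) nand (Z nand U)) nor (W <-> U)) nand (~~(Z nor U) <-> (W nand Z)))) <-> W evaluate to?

True

W ^ Z = True ^ False = True
(W ^ Z) nor W = True nor True = False
W nor U = True nor False = False
~(W nor U) = ~False = True
Z nor ~(W nor U) = False nor True = False
(Z nor ~(W nor U)) <-> U = False <-> False = True
Z nand U = False nand False = True
((Z nor ~(W nor U)) <-> U) nand (Z nand U) = True nand True = False
W <-> U = True <-> False = False
(((Z nor ~(W nor U)) <-> U) nand (Z nand U)) nor (W <-> U) = False nor False = True
Z nor U = False nor False = True
~(Z nor U) = ~True = False
~~(Z nor U) = ~False = True
W nand Z = True nand False = True
~~(Z nor U) <-> (W nand Z) = True <-> True = True
((((Z nor ~(W nor U)) <-> U) nand (Z nand U)) nor (W <-> U)) nand (~~(Z nor U) <-> (W nand Z)) = True nand True = False
((W ^ Z) nor W) ^ (((((Z nor ~(W nor U)) <-> U) nand (Z nand U)) nor (W <-> U)) nand (~~(Z nor U) <-> (W nand Z))) = False ^ False = False
~(((W ^ Z) nor W) ^ (((((Z nor ~(W nor U)) <-> U) nand (Z nand U)) nor (W <-> U)) nand (~~(Z nor U) <-> (W nand Z)))) = ~False = True
~(((W ^ Z) nor W) ^ (((((Z nor ~(W nor U)) <-> U) nand (Z nand U)) nor (W <-> U)) nand (~~(Z nor U) <-> (W nand Z)))) <-> W = True <-> True = True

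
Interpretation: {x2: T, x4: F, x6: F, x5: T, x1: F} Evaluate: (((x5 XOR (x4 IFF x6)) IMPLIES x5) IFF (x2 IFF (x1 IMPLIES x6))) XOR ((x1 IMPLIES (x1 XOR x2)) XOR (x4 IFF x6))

T

x4 IFF x6 = F IFF F = T
x5 XOR (x4 IFF x6) = T XOR T = F
(x5 XOR (x4 IFF x6)) IMPLIES x5 = F IMPLIES T = T
x1 IMPLIES x6 = F IMPLIES F = T
x2 IFF (x1 IMPLIES x6) = T IFF T = T
((x5 XOR (x4 IFF x6)) IMPLIES x5) IFF (x2 IFF (x1 IMPLIES x6)) = T IFF T = T
x1 XOR x2 = F XOR T = T
x1 IMPLIES (x1 XOR x2) = F IMPLIES T = T
x4 IFF x6 = F IFF F = T
(x1 IMPLIES (x1 XOR x2)) XOR (x4 IFF x6) = T XOR T = F
(((x5 XOR (x4 IFF x6)) IMPLIES x5) IFF (x2 IFF (x1 IMPLIES x6))) XOR ((x1 IMPLIES (x1 XOR x2)) XOR (x4 IFF x6)) = T XOR F = T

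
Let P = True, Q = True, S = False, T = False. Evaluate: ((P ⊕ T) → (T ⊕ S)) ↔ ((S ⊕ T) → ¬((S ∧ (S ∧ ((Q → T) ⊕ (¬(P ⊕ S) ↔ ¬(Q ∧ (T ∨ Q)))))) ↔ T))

P ⊕ T = True ⊕ False = True
T ⊕ S = False ⊕ False = False
(P ⊕ T) → (T ⊕ S) = True → False = False
S ⊕ T = False ⊕ False = False
Q → T = True → False = False
P ⊕ S = True ⊕ False = True
¬(P ⊕ S) = ¬True = False
T ∨ Q = False ∨ True = True
Q ∧ (T ∨ Q) = True ∧ True = True
¬(Q ∧ (T ∨ Q)) = ¬True = False
¬(P ⊕ S) ↔ ¬(Q ∧ (T ∨ Q)) = False ↔ False = True
(Q → T) ⊕ (¬(P ⊕ S) ↔ ¬(Q ∧ (T ∨ Q))) = False ⊕ True = True
S ∧ ((Q → T) ⊕ (¬(P ⊕ S) ↔ ¬(Q ∧ (T ∨ Q)))) = False ∧ True = False
S ∧ (S ∧ ((Q → T) ⊕ (¬(P ⊕ S) ↔ ¬(Q ∧ (T ∨ Q))))) = False ∧ False = False
(S ∧ (S ∧ ((Q → T) ⊕ (¬(P ⊕ S) ↔ ¬(Q ∧ (T ∨ Q)))))) ↔ T = False ↔ False = True
¬((S ∧ (S ∧ ((Q → T) ⊕ (¬(P ⊕ S) ↔ ¬(Q ∧ (T ∨ Q)))))) ↔ T) = ¬True = False
(S ⊕ T) → ¬((S ∧ (S ∧ ((Q → T) ⊕ (¬(P ⊕ S) ↔ ¬(Q ∧ (T ∨ Q)))))) ↔ T) = False → False = True
((P ⊕ T) → (T ⊕ S)) ↔ ((S ⊕ T) → ¬((S ∧ (S ∧ ((Q → T) ⊕ (¬(P ⊕ S) ↔ ¬(Q ∧ (T ∨ Q)))))) ↔ T)) = False ↔ True = False

False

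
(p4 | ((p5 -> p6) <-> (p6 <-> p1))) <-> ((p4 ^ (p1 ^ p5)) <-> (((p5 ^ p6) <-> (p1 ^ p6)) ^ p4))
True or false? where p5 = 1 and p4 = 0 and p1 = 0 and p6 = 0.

1

p5 -> p6 = 1 -> 0 = 0
p6 <-> p1 = 0 <-> 0 = 1
(p5 -> p6) <-> (p6 <-> p1) = 0 <-> 1 = 0
p4 | ((p5 -> p6) <-> (p6 <-> p1)) = 0 | 0 = 0
p1 ^ p5 = 0 ^ 1 = 1
p4 ^ (p1 ^ p5) = 0 ^ 1 = 1
p5 ^ p6 = 1 ^ 0 = 1
p1 ^ p6 = 0 ^ 0 = 0
(p5 ^ p6) <-> (p1 ^ p6) = 1 <-> 0 = 0
((p5 ^ p6) <-> (p1 ^ p6)) ^ p4 = 0 ^ 0 = 0
(p4 ^ (p1 ^ p5)) <-> (((p5 ^ p6) <-> (p1 ^ p6)) ^ p4) = 1 <-> 0 = 0
(p4 | ((p5 -> p6) <-> (p6 <-> p1))) <-> ((p4 ^ (p1 ^ p5)) <-> (((p5 ^ p6) <-> (p1 ^ p6)) ^ p4)) = 0 <-> 0 = 1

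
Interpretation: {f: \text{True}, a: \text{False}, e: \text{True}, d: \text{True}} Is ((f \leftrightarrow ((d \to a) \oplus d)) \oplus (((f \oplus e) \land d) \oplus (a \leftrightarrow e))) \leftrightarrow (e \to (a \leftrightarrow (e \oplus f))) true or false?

\text{True}

d \to a = \text{True} \to \text{False} = \text{False}
(d \to a) \oplus d = \text{False} \oplus \text{True} = \text{True}
f \leftrightarrow ((d \to a) \oplus d) = \text{True} \leftrightarrow \text{True} = \text{True}
f \oplus e = \text{True} \oplus \text{True} = \text{False}
(f \oplus e) \land d = \text{False} \land \text{True} = \text{False}
a \leftrightarrow e = \text{False} \leftrightarrow \text{True} = \text{False}
((f \oplus e) \land d) \oplus (a \leftrightarrow e) = \text{False} \oplus \text{False} = \text{False}
(f \leftrightarrow ((d \to a) \oplus d)) \oplus (((f \oplus e) \land d) \oplus (a \leftrightarrow e)) = \text{True} \oplus \text{False} = \text{True}
e \oplus f = \text{True} \oplus \text{True} = \text{False}
a \leftrightarrow (e \oplus f) = \text{False} \leftrightarrow \text{False} = \text{True}
e \to (a \leftrightarrow (e \oplus f)) = \text{True} \to \text{True} = \text{True}
((f \leftrightarrow ((d \to a) \oplus d)) \oplus (((f \oplus e) \land d) \oplus (a \leftrightarrow e))) \leftrightarrow (e \to (a \leftrightarrow (e \oplus f))) = \text{True} \leftrightarrow \text{True} = \text{True}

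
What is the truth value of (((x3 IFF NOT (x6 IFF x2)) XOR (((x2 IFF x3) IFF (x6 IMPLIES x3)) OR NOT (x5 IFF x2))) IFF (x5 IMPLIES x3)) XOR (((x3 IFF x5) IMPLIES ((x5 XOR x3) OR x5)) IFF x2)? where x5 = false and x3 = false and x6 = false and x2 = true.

true

x6 IFF x2 = false IFF true = false
NOT (x6 IFF x2) = NOT false = true
x3 IFF NOT (x6 IFF x2) = false IFF true = false
x2 IFF x3 = true IFF false = false
x6 IMPLIES x3 = false IMPLIES false = true
(x2 IFF x3) IFF (x6 IMPLIES x3) = false IFF true = false
x5 IFF x2 = false IFF true = false
NOT (x5 IFF x2) = NOT false = true
((x2 IFF x3) IFF (x6 IMPLIES x3)) OR NOT (x5 IFF x2) = false OR true = true
(x3 IFF NOT (x6 IFF x2)) XOR (((x2 IFF x3) IFF (x6 IMPLIES x3)) OR NOT (x5 IFF x2)) = false XOR true = true
x5 IMPLIES x3 = false IMPLIES false = true
((x3 IFF NOT (x6 IFF x2)) XOR (((x2 IFF x3) IFF (x6 IMPLIES x3)) OR NOT (x5 IFF x2))) IFF (x5 IMPLIES x3) = true IFF true = true
x3 IFF x5 = false IFF false = true
x5 XOR x3 = false XOR false = false
(x5 XOR x3) OR x5 = false OR false = false
(x3 IFF x5) IMPLIES ((x5 XOR x3) OR x5) = true IMPLIES false = false
((x3 IFF x5) IMPLIES ((x5 XOR x3) OR x5)) IFF x2 = false IFF true = false
(((x3 IFF NOT (x6 IFF x2)) XOR (((x2 IFF x3) IFF (x6 IMPLIES x3)) OR NOT (x5 IFF x2))) IFF (x5 IMPLIES x3)) XOR (((x3 IFF x5) IMPLIES ((x5 XOR x3) OR x5)) IFF x2) = true XOR false = true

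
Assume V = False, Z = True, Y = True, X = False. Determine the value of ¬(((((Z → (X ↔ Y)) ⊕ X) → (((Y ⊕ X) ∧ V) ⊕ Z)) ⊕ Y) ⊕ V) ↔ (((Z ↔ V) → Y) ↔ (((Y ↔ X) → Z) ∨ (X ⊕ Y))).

X ↔ Y = False ↔ True = False
Z → (X ↔ Y) = True → False = False
(Z → (X ↔ Y)) ⊕ X = False ⊕ False = False
Y ⊕ X = True ⊕ False = True
(Y ⊕ X) ∧ V = True ∧ False = False
((Y ⊕ X) ∧ V) ⊕ Z = False ⊕ True = True
((Z → (X ↔ Y)) ⊕ X) → (((Y ⊕ X) ∧ V) ⊕ Z) = False → True = True
(((Z → (X ↔ Y)) ⊕ X) → (((Y ⊕ X) ∧ V) ⊕ Z)) ⊕ Y = True ⊕ True = False
((((Z → (X ↔ Y)) ⊕ X) → (((Y ⊕ X) ∧ V) ⊕ Z)) ⊕ Y) ⊕ V = False ⊕ False = False
¬(((((Z → (X ↔ Y)) ⊕ X) → (((Y ⊕ X) ∧ V) ⊕ Z)) ⊕ Y) ⊕ V) = ¬False = True
Z ↔ V = True ↔ False = False
(Z ↔ V) → Y = False → True = True
Y ↔ X = True ↔ False = False
(Y ↔ X) → Z = False → True = True
X ⊕ Y = False ⊕ True = True
((Y ↔ X) → Z) ∨ (X ⊕ Y) = True ∨ True = True
((Z ↔ V) → Y) ↔ (((Y ↔ X) → Z) ∨ (X ⊕ Y)) = True ↔ True = True
¬(((((Z → (X ↔ Y)) ⊕ X) → (((Y ⊕ X) ∧ V) ⊕ Z)) ⊕ Y) ⊕ V) ↔ (((Z ↔ V) → Y) ↔ (((Y ↔ X) → Z) ∨ (X ⊕ Y))) = True ↔ True = True

True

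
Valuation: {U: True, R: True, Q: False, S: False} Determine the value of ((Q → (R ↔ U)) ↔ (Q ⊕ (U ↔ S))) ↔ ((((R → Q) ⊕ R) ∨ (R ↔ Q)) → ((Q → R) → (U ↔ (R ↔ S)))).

R ↔ U = True ↔ True = True
Q → (R ↔ U) = False → True = True
U ↔ S = True ↔ False = False
Q ⊕ (U ↔ S) = False ⊕ False = False
(Q → (R ↔ U)) ↔ (Q ⊕ (U ↔ S)) = True ↔ False = False
R → Q = True → False = False
(R → Q) ⊕ R = False ⊕ True = True
R ↔ Q = True ↔ False = False
((R → Q) ⊕ R) ∨ (R ↔ Q) = True ∨ False = True
Q → R = False → True = True
R ↔ S = True ↔ False = False
U ↔ (R ↔ S) = True ↔ False = False
(Q → R) → (U ↔ (R ↔ S)) = True → False = False
(((R → Q) ⊕ R) ∨ (R ↔ Q)) → ((Q → R) → (U ↔ (R ↔ S))) = True → False = False
((Q → (R ↔ U)) ↔ (Q ⊕ (U ↔ S))) ↔ ((((R → Q) ⊕ R) ∨ (R ↔ Q)) → ((Q → R) → (U ↔ (R ↔ S)))) = False ↔ False = True

True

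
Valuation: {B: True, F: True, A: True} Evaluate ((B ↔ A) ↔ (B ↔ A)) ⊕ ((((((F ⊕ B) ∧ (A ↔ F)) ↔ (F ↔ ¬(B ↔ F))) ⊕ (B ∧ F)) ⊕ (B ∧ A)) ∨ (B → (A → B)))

False

B ↔ A = True ↔ True = True
B ↔ A = True ↔ True = True
(B ↔ A) ↔ (B ↔ A) = True ↔ True = True
F ⊕ B = True ⊕ True = False
A ↔ F = True ↔ True = True
(F ⊕ B) ∧ (A ↔ F) = False ∧ True = False
B ↔ F = True ↔ True = True
¬(B ↔ F) = ¬True = False
F ↔ ¬(B ↔ F) = True ↔ False = False
((F ⊕ B) ∧ (A ↔ F)) ↔ (F ↔ ¬(B ↔ F)) = False ↔ False = True
B ∧ F = True ∧ True = True
(((F ⊕ B) ∧ (A ↔ F)) ↔ (F ↔ ¬(B ↔ F))) ⊕ (B ∧ F) = True ⊕ True = False
B ∧ A = True ∧ True = True
((((F ⊕ B) ∧ (A ↔ F)) ↔ (F ↔ ¬(B ↔ F))) ⊕ (B ∧ F)) ⊕ (B ∧ A) = False ⊕ True = True
A → B = True → True = True
B → (A → B) = True → True = True
(((((F ⊕ B) ∧ (A ↔ F)) ↔ (F ↔ ¬(B ↔ F))) ⊕ (B ∧ F)) ⊕ (B ∧ A)) ∨ (B → (A → B)) = True ∨ True = True
((B ↔ A) ↔ (B ↔ A)) ⊕ ((((((F ⊕ B) ∧ (A ↔ F)) ↔ (F ↔ ¬(B ↔ F))) ⊕ (B ∧ F)) ⊕ (B ∧ A)) ∨ (B → (A → B))) = True ⊕ True = False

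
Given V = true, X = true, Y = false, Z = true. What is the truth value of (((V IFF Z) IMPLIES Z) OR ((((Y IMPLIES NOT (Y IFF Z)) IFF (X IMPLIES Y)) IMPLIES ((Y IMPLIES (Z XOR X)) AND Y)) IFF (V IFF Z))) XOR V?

false

V IFF Z = true IFF true = true
(V IFF Z) IMPLIES Z = true IMPLIES true = true
Y IFF Z = false IFF true = false
NOT (Y IFF Z) = NOT false = true
Y IMPLIES NOT (Y IFF Z) = false IMPLIES true = true
X IMPLIES Y = true IMPLIES false = false
(Y IMPLIES NOT (Y IFF Z)) IFF (X IMPLIES Y) = true IFF false = false
Z XOR X = true XOR true = false
Y IMPLIES (Z XOR X) = false IMPLIES false = true
(Y IMPLIES (Z XOR X)) AND Y = true AND false = false
((Y IMPLIES NOT (Y IFF Z)) IFF (X IMPLIES Y)) IMPLIES ((Y IMPLIES (Z XOR X)) AND Y) = false IMPLIES false = true
V IFF Z = true IFF true = true
(((Y IMPLIES NOT (Y IFF Z)) IFF (X IMPLIES Y)) IMPLIES ((Y IMPLIES (Z XOR X)) AND Y)) IFF (V IFF Z) = true IFF true = true
((V IFF Z) IMPLIES Z) OR ((((Y IMPLIES NOT (Y IFF Z)) IFF (X IMPLIES Y)) IMPLIES ((Y IMPLIES (Z XOR X)) AND Y)) IFF (V IFF Z)) = true OR true = true
(((V IFF Z) IMPLIES Z) OR ((((Y IMPLIES NOT (Y IFF Z)) IFF (X IMPLIES Y)) IMPLIES ((Y IMPLIES (Z XOR X)) AND Y)) IFF (V IFF Z))) XOR V = true XOR true = false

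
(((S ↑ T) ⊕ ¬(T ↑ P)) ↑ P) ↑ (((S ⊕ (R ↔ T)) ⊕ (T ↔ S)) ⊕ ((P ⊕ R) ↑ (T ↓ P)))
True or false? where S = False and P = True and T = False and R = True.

True

S ↑ T = False ↑ False = True
T ↑ P = False ↑ True = True
¬(T ↑ P) = ¬True = False
(S ↑ T) ⊕ ¬(T ↑ P) = True ⊕ False = True
((S ↑ T) ⊕ ¬(T ↑ P)) ↑ P = True ↑ True = False
R ↔ T = True ↔ False = False
S ⊕ (R ↔ T) = False ⊕ False = False
T ↔ S = False ↔ False = True
(S ⊕ (R ↔ T)) ⊕ (T ↔ S) = False ⊕ True = True
P ⊕ R = True ⊕ True = False
T ↓ P = False ↓ True = False
(P ⊕ R) ↑ (T ↓ P) = False ↑ False = True
((S ⊕ (R ↔ T)) ⊕ (T ↔ S)) ⊕ ((P ⊕ R) ↑ (T ↓ P)) = True ⊕ True = False
(((S ↑ T) ⊕ ¬(T ↑ P)) ↑ P) ↑ (((S ⊕ (R ↔ T)) ⊕ (T ↔ S)) ⊕ ((P ⊕ R) ↑ (T ↓ P))) = False ↑ False = True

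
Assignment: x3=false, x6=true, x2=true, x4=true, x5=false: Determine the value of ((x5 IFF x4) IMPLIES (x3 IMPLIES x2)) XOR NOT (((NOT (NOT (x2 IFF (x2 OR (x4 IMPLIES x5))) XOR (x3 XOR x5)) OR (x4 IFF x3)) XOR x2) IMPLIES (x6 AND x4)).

x5 IFF x4 = false IFF true = false
x3 IMPLIES x2 = false IMPLIES true = true
(x5 IFF x4) IMPLIES (x3 IMPLIES x2) = false IMPLIES true = true
x4 IMPLIES x5 = true IMPLIES false = false
x2 OR (x4 IMPLIES x5) = true OR false = true
x2 IFF (x2 OR (x4 IMPLIES x5)) = true IFF true = true
NOT (x2 IFF (x2 OR (x4 IMPLIES x5))) = NOT true = false
x3 XOR x5 = false XOR false = false
NOT (x2 IFF (x2 OR (x4 IMPLIES x5))) XOR (x3 XOR x5) = false XOR false = false
NOT (NOT (x2 IFF (x2 OR (x4 IMPLIES x5))) XOR (x3 XOR x5)) = NOT false = true
x4 IFF x3 = true IFF false = false
NOT (NOT (x2 IFF (x2 OR (x4 IMPLIES x5))) XOR (x3 XOR x5)) OR (x4 IFF x3) = true OR false = true
(NOT (NOT (x2 IFF (x2 OR (x4 IMPLIES x5))) XOR (x3 XOR x5)) OR (x4 IFF x3)) XOR x2 = true XOR true = false
x6 AND x4 = true AND true = true
((NOT (NOT (x2 IFF (x2 OR (x4 IMPLIES x5))) XOR (x3 XOR x5)) OR (x4 IFF x3)) XOR x2) IMPLIES (x6 AND x4) = false IMPLIES true = true
NOT (((NOT (NOT (x2 IFF (x2 OR (x4 IMPLIES x5))) XOR (x3 XOR x5)) OR (x4 IFF x3)) XOR x2) IMPLIES (x6 AND x4)) = NOT true = false
((x5 IFF x4) IMPLIES (x3 IMPLIES x2)) XOR NOT (((NOT (NOT (x2 IFF (x2 OR (x4 IMPLIES x5))) XOR (x3 XOR x5)) OR (x4 IFF x3)) XOR x2) IMPLIES (x6 AND x4)) = true XOR false = true

true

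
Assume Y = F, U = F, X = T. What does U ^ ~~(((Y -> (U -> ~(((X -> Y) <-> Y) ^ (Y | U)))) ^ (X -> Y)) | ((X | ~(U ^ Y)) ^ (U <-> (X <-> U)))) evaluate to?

X -> Y = T -> F = F
(X -> Y) <-> Y = F <-> F = T
Y | U = F | F = F
((X -> Y) <-> Y) ^ (Y | U) = T ^ F = T
~(((X -> Y) <-> Y) ^ (Y | U)) = ~T = F
U -> ~(((X -> Y) <-> Y) ^ (Y | U)) = F -> F = T
Y -> (U -> ~(((X -> Y) <-> Y) ^ (Y | U))) = F -> T = T
X -> Y = T -> F = F
(Y -> (U -> ~(((X -> Y) <-> Y) ^ (Y | U)))) ^ (X -> Y) = T ^ F = T
U ^ Y = F ^ F = F
~(U ^ Y) = ~F = T
X | ~(U ^ Y) = T | T = T
X <-> U = T <-> F = F
U <-> (X <-> U) = F <-> F = T
(X | ~(U ^ Y)) ^ (U <-> (X <-> U)) = T ^ T = F
((Y -> (U -> ~(((X -> Y) <-> Y) ^ (Y | U)))) ^ (X -> Y)) | ((X | ~(U ^ Y)) ^ (U <-> (X <-> U))) = T | F = T
~(((Y -> (U -> ~(((X -> Y) <-> Y) ^ (Y | U)))) ^ (X -> Y)) | ((X | ~(U ^ Y)) ^ (U <-> (X <-> U)))) = ~T = F
~~(((Y -> (U -> ~(((X -> Y) <-> Y) ^ (Y | U)))) ^ (X -> Y)) | ((X | ~(U ^ Y)) ^ (U <-> (X <-> U)))) = ~F = T
U ^ ~~(((Y -> (U -> ~(((X -> Y) <-> Y) ^ (Y | U)))) ^ (X -> Y)) | ((X | ~(U ^ Y)) ^ (U <-> (X <-> U)))) = F ^ T = T

T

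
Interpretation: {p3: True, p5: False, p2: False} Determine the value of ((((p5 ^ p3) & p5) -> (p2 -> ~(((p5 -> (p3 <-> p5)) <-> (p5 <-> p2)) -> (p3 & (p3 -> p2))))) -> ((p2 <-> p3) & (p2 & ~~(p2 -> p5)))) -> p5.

True

p5 ^ p3 = False ^ True = True
(p5 ^ p3) & p5 = True & False = False
p3 <-> p5 = True <-> False = False
p5 -> (p3 <-> p5) = False -> False = True
p5 <-> p2 = False <-> False = True
(p5 -> (p3 <-> p5)) <-> (p5 <-> p2) = True <-> True = True
p3 -> p2 = True -> False = False
p3 & (p3 -> p2) = True & False = False
((p5 -> (p3 <-> p5)) <-> (p5 <-> p2)) -> (p3 & (p3 -> p2)) = True -> False = False
~(((p5 -> (p3 <-> p5)) <-> (p5 <-> p2)) -> (p3 & (p3 -> p2))) = ~False = True
p2 -> ~(((p5 -> (p3 <-> p5)) <-> (p5 <-> p2)) -> (p3 & (p3 -> p2))) = False -> True = True
((p5 ^ p3) & p5) -> (p2 -> ~(((p5 -> (p3 <-> p5)) <-> (p5 <-> p2)) -> (p3 & (p3 -> p2)))) = False -> True = True
p2 <-> p3 = False <-> True = False
p2 -> p5 = False -> False = True
~(p2 -> p5) = ~True = False
~~(p2 -> p5) = ~False = True
p2 & ~~(p2 -> p5) = False & True = False
(p2 <-> p3) & (p2 & ~~(p2 -> p5)) = False & False = False
(((p5 ^ p3) & p5) -> (p2 -> ~(((p5 -> (p3 <-> p5)) <-> (p5 <-> p2)) -> (p3 & (p3 -> p2))))) -> ((p2 <-> p3) & (p2 & ~~(p2 -> p5))) = True -> False = False
((((p5 ^ p3) & p5) -> (p2 -> ~(((p5 -> (p3 <-> p5)) <-> (p5 <-> p2)) -> (p3 & (p3 -> p2))))) -> ((p2 <-> p3) & (p2 & ~~(p2 -> p5)))) -> p5 = False -> False = True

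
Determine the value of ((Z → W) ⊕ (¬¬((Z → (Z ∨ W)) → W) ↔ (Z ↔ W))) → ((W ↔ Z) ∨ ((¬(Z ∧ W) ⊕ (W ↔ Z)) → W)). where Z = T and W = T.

Z → W = T → T = T
Z ∨ W = T ∨ T = T
Z → (Z ∨ W) = T → T = T
(Z → (Z ∨ W)) → W = T → T = T
¬((Z → (Z ∨ W)) → W) = ¬T = F
¬¬((Z → (Z ∨ W)) → W) = ¬F = T
Z ↔ W = T ↔ T = T
¬¬((Z → (Z ∨ W)) → W) ↔ (Z ↔ W) = T ↔ T = T
(Z → W) ⊕ (¬¬((Z → (Z ∨ W)) → W) ↔ (Z ↔ W)) = T ⊕ T = F
W ↔ Z = T ↔ T = T
Z ∧ W = T ∧ T = T
¬(Z ∧ W) = ¬T = F
W ↔ Z = T ↔ T = T
¬(Z ∧ W) ⊕ (W ↔ Z) = F ⊕ T = T
(¬(Z ∧ W) ⊕ (W ↔ Z)) → W = T → T = T
(W ↔ Z) ∨ ((¬(Z ∧ W) ⊕ (W ↔ Z)) → W) = T ∨ T = T
((Z → W) ⊕ (¬¬((Z → (Z ∨ W)) → W) ↔ (Z ↔ W))) → ((W ↔ Z) ∨ ((¬(Z ∧ W) ⊕ (W ↔ Z)) → W)) = F → T = T

T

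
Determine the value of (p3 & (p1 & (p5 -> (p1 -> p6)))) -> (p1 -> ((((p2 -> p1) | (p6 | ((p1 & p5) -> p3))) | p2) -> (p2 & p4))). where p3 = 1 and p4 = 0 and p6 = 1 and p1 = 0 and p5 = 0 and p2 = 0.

1

p1 -> p6 = 0 -> 1 = 1
p5 -> (p1 -> p6) = 0 -> 1 = 1
p1 & (p5 -> (p1 -> p6)) = 0 & 1 = 0
p3 & (p1 & (p5 -> (p1 -> p6))) = 1 & 0 = 0
p2 -> p1 = 0 -> 0 = 1
p1 & p5 = 0 & 0 = 0
(p1 & p5) -> p3 = 0 -> 1 = 1
p6 | ((p1 & p5) -> p3) = 1 | 1 = 1
(p2 -> p1) | (p6 | ((p1 & p5) -> p3)) = 1 | 1 = 1
((p2 -> p1) | (p6 | ((p1 & p5) -> p3))) | p2 = 1 | 0 = 1
p2 & p4 = 0 & 0 = 0
(((p2 -> p1) | (p6 | ((p1 & p5) -> p3))) | p2) -> (p2 & p4) = 1 -> 0 = 0
p1 -> ((((p2 -> p1) | (p6 | ((p1 & p5) -> p3))) | p2) -> (p2 & p4)) = 0 -> 0 = 1
(p3 & (p1 & (p5 -> (p1 -> p6)))) -> (p1 -> ((((p2 -> p1) | (p6 | ((p1 & p5) -> p3))) | p2) -> (p2 & p4))) = 0 -> 1 = 1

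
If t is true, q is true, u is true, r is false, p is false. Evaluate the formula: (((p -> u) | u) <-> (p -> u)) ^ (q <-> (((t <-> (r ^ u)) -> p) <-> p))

p -> u = 0 -> 1 = 1
(p -> u) | u = 1 | 1 = 1
p -> u = 0 -> 1 = 1
((p -> u) | u) <-> (p -> u) = 1 <-> 1 = 1
r ^ u = 0 ^ 1 = 1
t <-> (r ^ u) = 1 <-> 1 = 1
(t <-> (r ^ u)) -> p = 1 -> 0 = 0
((t <-> (r ^ u)) -> p) <-> p = 0 <-> 0 = 1
q <-> (((t <-> (r ^ u)) -> p) <-> p) = 1 <-> 1 = 1
(((p -> u) | u) <-> (p -> u)) ^ (q <-> (((t <-> (r ^ u)) -> p) <-> p)) = 1 ^ 1 = 0

0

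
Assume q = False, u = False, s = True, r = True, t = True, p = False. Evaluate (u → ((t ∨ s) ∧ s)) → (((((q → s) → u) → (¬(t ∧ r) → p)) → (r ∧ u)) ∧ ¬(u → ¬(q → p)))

False

t ∨ s = True ∨ True = True
(t ∨ s) ∧ s = True ∧ True = True
u → ((t ∨ s) ∧ s) = False → True = True
q → s = False → True = True
(q → s) → u = True → False = False
t ∧ r = True ∧ True = True
¬(t ∧ r) = ¬True = False
¬(t ∧ r) → p = False → False = True
((q → s) → u) → (¬(t ∧ r) → p) = False → True = True
r ∧ u = True ∧ False = False
(((q → s) → u) → (¬(t ∧ r) → p)) → (r ∧ u) = True → False = False
q → p = False → False = True
¬(q → p) = ¬True = False
u → ¬(q → p) = False → False = True
¬(u → ¬(q → p)) = ¬True = False
((((q → s) → u) → (¬(t ∧ r) → p)) → (r ∧ u)) ∧ ¬(u → ¬(q → p)) = False ∧ False = False
(u → ((t ∨ s) ∧ s)) → (((((q → s) → u) → (¬(t ∧ r) → p)) → (r ∧ u)) ∧ ¬(u → ¬(q → p))) = True → False = False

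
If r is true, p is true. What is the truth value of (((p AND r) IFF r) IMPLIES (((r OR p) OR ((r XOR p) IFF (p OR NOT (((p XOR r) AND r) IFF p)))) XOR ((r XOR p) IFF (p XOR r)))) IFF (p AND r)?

Substituting r=True, p=True:
p AND r = True AND True = True
(p AND r) IFF r = True IFF True = True
r OR p = True OR True = True
r XOR p = True XOR True = False
p XOR r = True XOR True = False
(p XOR r) AND r = False AND True = False
((p XOR r) AND r) IFF p = False IFF True = False
NOT (((p XOR r) AND r) IFF p) = NOT False = True
p OR NOT (((p XOR r) AND r) IFF p) = True OR True = True
(r XOR p) IFF (p OR NOT (((p XOR r) AND r) IFF p)) = False IFF True = False
(r OR p) OR ((r XOR p) IFF (p OR NOT (((p XOR r) AND r) IFF p))) = True OR False = True
r XOR p = True XOR True = False
p XOR r = True XOR True = False
(r XOR p) IFF (p XOR r) = False IFF False = True
((r OR p) OR ((r XOR p) IFF (p OR NOT (((p XOR r) AND r) IFF p)))) XOR ((r XOR p) IFF (p XOR r)) = True XOR True = False
((p AND r) IFF r) IMPLIES (((r OR p) OR ((r XOR p) IFF (p OR NOT (((p XOR r) AND r) IFF p)))) XOR ((r XOR p) IFF (p XOR r))) = True IMPLIES False = False
p AND r = True AND True = True
(((p AND r) IFF r) IMPLIES (((r OR p) OR ((r XOR p) IFF (p OR NOT (((p XOR r) AND r) IFF p)))) XOR ((r XOR p) IFF (p XOR r)))) IFF (p AND r) = False IFF True = False

False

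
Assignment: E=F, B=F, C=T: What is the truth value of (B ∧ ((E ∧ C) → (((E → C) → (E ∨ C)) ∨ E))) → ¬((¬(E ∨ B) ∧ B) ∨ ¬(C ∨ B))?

E ∧ C = F ∧ T = F
E → C = F → T = T
E ∨ C = F ∨ T = T
(E → C) → (E ∨ C) = T → T = T
((E → C) → (E ∨ C)) ∨ E = T ∨ F = T
(E ∧ C) → (((E → C) → (E ∨ C)) ∨ E) = F → T = T
B ∧ ((E ∧ C) → (((E → C) → (E ∨ C)) ∨ E)) = F ∧ T = F
E ∨ B = F ∨ F = F
¬(E ∨ B) = ¬F = T
¬(E ∨ B) ∧ B = T ∧ F = F
C ∨ B = T ∨ F = T
¬(C ∨ B) = ¬T = F
(¬(E ∨ B) ∧ B) ∨ ¬(C ∨ B) = F ∨ F = F
¬((¬(E ∨ B) ∧ B) ∨ ¬(C ∨ B)) = ¬F = T
(B ∧ ((E ∧ C) → (((E → C) → (E ∨ C)) ∨ E))) → ¬((¬(E ∨ B) ∧ B) ∨ ¬(C ∨ B)) = F → T = T

T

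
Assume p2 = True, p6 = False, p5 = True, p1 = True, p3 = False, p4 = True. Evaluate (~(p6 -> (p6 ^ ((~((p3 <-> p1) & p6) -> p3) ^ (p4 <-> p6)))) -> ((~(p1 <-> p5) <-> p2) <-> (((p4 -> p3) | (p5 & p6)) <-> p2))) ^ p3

True

p3 <-> p1 = False <-> True = False
(p3 <-> p1) & p6 = False & False = False
~((p3 <-> p1) & p6) = ~False = True
~((p3 <-> p1) & p6) -> p3 = True -> False = False
p4 <-> p6 = True <-> False = False
(~((p3 <-> p1) & p6) -> p3) ^ (p4 <-> p6) = False ^ False = False
p6 ^ ((~((p3 <-> p1) & p6) -> p3) ^ (p4 <-> p6)) = False ^ False = False
p6 -> (p6 ^ ((~((p3 <-> p1) & p6) -> p3) ^ (p4 <-> p6))) = False -> False = True
~(p6 -> (p6 ^ ((~((p3 <-> p1) & p6) -> p3) ^ (p4 <-> p6)))) = ~True = False
p1 <-> p5 = True <-> True = True
~(p1 <-> p5) = ~True = False
~(p1 <-> p5) <-> p2 = False <-> True = False
p4 -> p3 = True -> False = False
p5 & p6 = True & False = False
(p4 -> p3) | (p5 & p6) = False | False = False
((p4 -> p3) | (p5 & p6)) <-> p2 = False <-> True = False
(~(p1 <-> p5) <-> p2) <-> (((p4 -> p3) | (p5 & p6)) <-> p2) = False <-> False = True
~(p6 -> (p6 ^ ((~((p3 <-> p1) & p6) -> p3) ^ (p4 <-> p6)))) -> ((~(p1 <-> p5) <-> p2) <-> (((p4 -> p3) | (p5 & p6)) <-> p2)) = False -> True = True
(~(p6 -> (p6 ^ ((~((p3 <-> p1) & p6) -> p3) ^ (p4 <-> p6)))) -> ((~(p1 <-> p5) <-> p2) <-> (((p4 -> p3) | (p5 & p6)) <-> p2))) ^ p3 = True ^ False = True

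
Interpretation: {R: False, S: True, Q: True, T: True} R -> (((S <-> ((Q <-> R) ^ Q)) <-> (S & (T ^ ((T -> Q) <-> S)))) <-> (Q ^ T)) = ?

Q <-> R = True <-> False = False
(Q <-> R) ^ Q = False ^ True = True
S <-> ((Q <-> R) ^ Q) = True <-> True = True
T -> Q = True -> True = True
(T -> Q) <-> S = True <-> True = True
T ^ ((T -> Q) <-> S) = True ^ True = False
S & (T ^ ((T -> Q) <-> S)) = True & False = False
(S <-> ((Q <-> R) ^ Q)) <-> (S & (T ^ ((T -> Q) <-> S))) = True <-> False = False
Q ^ T = True ^ True = False
((S <-> ((Q <-> R) ^ Q)) <-> (S & (T ^ ((T -> Q) <-> S)))) <-> (Q ^ T) = False <-> False = True
R -> (((S <-> ((Q <-> R) ^ Q)) <-> (S & (T ^ ((T -> Q) <-> S)))) <-> (Q ^ T)) = False -> True = True

True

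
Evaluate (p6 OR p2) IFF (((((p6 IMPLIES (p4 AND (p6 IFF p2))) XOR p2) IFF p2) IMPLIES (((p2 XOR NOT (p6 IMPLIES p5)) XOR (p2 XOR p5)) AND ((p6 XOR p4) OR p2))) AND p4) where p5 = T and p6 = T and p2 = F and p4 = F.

F

p6 OR p2 = T OR F = T
p6 IFF p2 = T IFF F = F
p4 AND (p6 IFF p2) = F AND F = F
p6 IMPLIES (p4 AND (p6 IFF p2)) = T IMPLIES F = F
(p6 IMPLIES (p4 AND (p6 IFF p2))) XOR p2 = F XOR F = F
((p6 IMPLIES (p4 AND (p6 IFF p2))) XOR p2) IFF p2 = F IFF F = T
p6 IMPLIES p5 = T IMPLIES T = T
NOT (p6 IMPLIES p5) = NOT T = F
p2 XOR NOT (p6 IMPLIES p5) = F XOR F = F
p2 XOR p5 = F XOR T = T
(p2 XOR NOT (p6 IMPLIES p5)) XOR (p2 XOR p5) = F XOR T = T
p6 XOR p4 = T XOR F = T
(p6 XOR p4) OR p2 = T OR F = T
((p2 XOR NOT (p6 IMPLIES p5)) XOR (p2 XOR p5)) AND ((p6 XOR p4) OR p2) = T AND T = T
(((p6 IMPLIES (p4 AND (p6 IFF p2))) XOR p2) IFF p2) IMPLIES (((p2 XOR NOT (p6 IMPLIES p5)) XOR (p2 XOR p5)) AND ((p6 XOR p4) OR p2)) = T IMPLIES T = T
((((p6 IMPLIES (p4 AND (p6 IFF p2))) XOR p2) IFF p2) IMPLIES (((p2 XOR NOT (p6 IMPLIES p5)) XOR (p2 XOR p5)) AND ((p6 XOR p4) OR p2))) AND p4 = T AND F = F
(p6 OR p2) IFF (((((p6 IMPLIES (p4 AND (p6 IFF p2))) XOR p2) IFF p2) IMPLIES (((p2 XOR NOT (p6 IMPLIES p5)) XOR (p2 XOR p5)) AND ((p6 XOR p4) OR p2))) AND p4) = T IFF F = F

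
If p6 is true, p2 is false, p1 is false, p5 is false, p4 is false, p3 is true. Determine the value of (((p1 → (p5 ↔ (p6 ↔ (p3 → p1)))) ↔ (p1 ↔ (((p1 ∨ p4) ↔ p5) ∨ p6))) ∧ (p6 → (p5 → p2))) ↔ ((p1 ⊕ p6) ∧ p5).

True

Substituting p6=True, p2=False, p1=False, p5=False, p4=False, p3=True:
p3 → p1 = True → False = False
p6 ↔ (p3 → p1) = True ↔ False = False
p5 ↔ (p6 ↔ (p3 → p1)) = False ↔ False = True
p1 → (p5 ↔ (p6 ↔ (p3 → p1))) = False → True = True
p1 ∨ p4 = False ∨ False = False
(p1 ∨ p4) ↔ p5 = False ↔ False = True
((p1 ∨ p4) ↔ p5) ∨ p6 = True ∨ True = True
p1 ↔ (((p1 ∨ p4) ↔ p5) ∨ p6) = False ↔ True = False
(p1 → (p5 ↔ (p6 ↔ (p3 → p1)))) ↔ (p1 ↔ (((p1 ∨ p4) ↔ p5) ∨ p6)) = True ↔ False = False
p5 → p2 = False → False = True
p6 → (p5 → p2) = True → True = True
((p1 → (p5 ↔ (p6 ↔ (p3 → p1)))) ↔ (p1 ↔ (((p1 ∨ p4) ↔ p5) ∨ p6))) ∧ (p6 → (p5 → p2)) = False ∧ True = False
p1 ⊕ p6 = False ⊕ True = True
(p1 ⊕ p6) ∧ p5 = True ∧ False = False
(((p1 → (p5 ↔ (p6 ↔ (p3 → p1)))) ↔ (p1 ↔ (((p1 ∨ p4) ↔ p5) ∨ p6))) ∧ (p6 → (p5 → p2))) ↔ ((p1 ⊕ p6) ∧ p5) = False ↔ False = True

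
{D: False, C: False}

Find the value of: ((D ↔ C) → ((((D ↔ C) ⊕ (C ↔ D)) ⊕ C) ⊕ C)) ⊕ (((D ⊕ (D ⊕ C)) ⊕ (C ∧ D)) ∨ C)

D ↔ C = False ↔ False = True
D ↔ C = False ↔ False = True
C ↔ D = False ↔ False = True
(D ↔ C) ⊕ (C ↔ D) = True ⊕ True = False
((D ↔ C) ⊕ (C ↔ D)) ⊕ C = False ⊕ False = False
(((D ↔ C) ⊕ (C ↔ D)) ⊕ C) ⊕ C = False ⊕ False = False
(D ↔ C) → ((((D ↔ C) ⊕ (C ↔ D)) ⊕ C) ⊕ C) = True → False = False
D ⊕ C = False ⊕ False = False
D ⊕ (D ⊕ C) = False ⊕ False = False
C ∧ D = False ∧ False = False
(D ⊕ (D ⊕ C)) ⊕ (C ∧ D) = False ⊕ False = False
((D ⊕ (D ⊕ C)) ⊕ (C ∧ D)) ∨ C = False ∨ False = False
((D ↔ C) → ((((D ↔ C) ⊕ (C ↔ D)) ⊕ C) ⊕ C)) ⊕ (((D ⊕ (D ⊕ C)) ⊕ (C ∧ D)) ∨ C) = False ⊕ False = False

False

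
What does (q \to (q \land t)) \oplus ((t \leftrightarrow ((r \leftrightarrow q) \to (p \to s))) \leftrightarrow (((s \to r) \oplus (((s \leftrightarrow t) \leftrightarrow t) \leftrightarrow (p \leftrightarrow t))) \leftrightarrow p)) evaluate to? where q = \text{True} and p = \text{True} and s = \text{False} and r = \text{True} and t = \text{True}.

\text{True}

q \land t = \text{True} \land \text{True} = \text{True}
q \to (q \land t) = \text{True} \to \text{True} = \text{True}
r \leftrightarrow q = \text{True} \leftrightarrow \text{True} = \text{True}
p \to s = \text{True} \to \text{False} = \text{False}
(r \leftrightarrow q) \to (p \to s) = \text{True} \to \text{False} = \text{False}
t \leftrightarrow ((r \leftrightarrow q) \to (p \to s)) = \text{True} \leftrightarrow \text{False} = \text{False}
s \to r = \text{False} \to \text{True} = \text{True}
s \leftrightarrow t = \text{False} \leftrightarrow \text{True} = \text{False}
(s \leftrightarrow t) \leftrightarrow t = \text{False} \leftrightarrow \text{True} = \text{False}
p \leftrightarrow t = \text{True} \leftrightarrow \text{True} = \text{True}
((s \leftrightarrow t) \leftrightarrow t) \leftrightarrow (p \leftrightarrow t) = \text{False} \leftrightarrow \text{True} = \text{False}
(s \to r) \oplus (((s \leftrightarrow t) \leftrightarrow t) \leftrightarrow (p \leftrightarrow t)) = \text{True} \oplus \text{False} = \text{True}
((s \to r) \oplus (((s \leftrightarrow t) \leftrightarrow t) \leftrightarrow (p \leftrightarrow t))) \leftrightarrow p = \text{True} \leftrightarrow \text{True} = \text{True}
(t \leftrightarrow ((r \leftrightarrow q) \to (p \to s))) \leftrightarrow (((s \to r) \oplus (((s \leftrightarrow t) \leftrightarrow t) \leftrightarrow (p \leftrightarrow t))) \leftrightarrow p) = \text{False} \leftrightarrow \text{True} = \text{False}
(q \to (q \land t)) \oplus ((t \leftrightarrow ((r \leftrightarrow q) \to (p \to s))) \leftrightarrow (((s \to r) \oplus (((s \leftrightarrow t) \leftrightarrow t) \leftrightarrow (p \leftrightarrow t))) \leftrightarrow p)) = \text{True} \oplus \text{False} = \text{True}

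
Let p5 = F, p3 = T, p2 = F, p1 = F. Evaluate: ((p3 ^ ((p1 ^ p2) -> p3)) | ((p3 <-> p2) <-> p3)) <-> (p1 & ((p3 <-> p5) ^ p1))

T

p1 ^ p2 = F ^ F = F
(p1 ^ p2) -> p3 = F -> T = T
p3 ^ ((p1 ^ p2) -> p3) = T ^ T = F
p3 <-> p2 = T <-> F = F
(p3 <-> p2) <-> p3 = F <-> T = F
(p3 ^ ((p1 ^ p2) -> p3)) | ((p3 <-> p2) <-> p3) = F | F = F
p3 <-> p5 = T <-> F = F
(p3 <-> p5) ^ p1 = F ^ F = F
p1 & ((p3 <-> p5) ^ p1) = F & F = F
((p3 ^ ((p1 ^ p2) -> p3)) | ((p3 <-> p2) <-> p3)) <-> (p1 & ((p3 <-> p5) ^ p1)) = F <-> F = T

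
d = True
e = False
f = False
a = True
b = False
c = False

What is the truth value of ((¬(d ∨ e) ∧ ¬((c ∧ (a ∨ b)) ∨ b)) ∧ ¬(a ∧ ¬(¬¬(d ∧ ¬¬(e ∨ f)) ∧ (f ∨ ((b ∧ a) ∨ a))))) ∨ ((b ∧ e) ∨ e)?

d ∨ e = True ∨ False = True
¬(d ∨ e) = ¬True = False
a ∨ b = True ∨ False = True
c ∧ (a ∨ b) = False ∧ True = False
(c ∧ (a ∨ b)) ∨ b = False ∨ False = False
¬((c ∧ (a ∨ b)) ∨ b) = ¬False = True
¬(d ∨ e) ∧ ¬((c ∧ (a ∨ b)) ∨ b) = False ∧ True = False
e ∨ f = False ∨ False = False
¬(e ∨ f) = ¬False = True
¬¬(e ∨ f) = ¬True = False
d ∧ ¬¬(e ∨ f) = True ∧ False = False
¬(d ∧ ¬¬(e ∨ f)) = ¬False = True
¬¬(d ∧ ¬¬(e ∨ f)) = ¬True = False
b ∧ a = False ∧ True = False
(b ∧ a) ∨ a = False ∨ True = True
f ∨ ((b ∧ a) ∨ a) = False ∨ True = True
¬¬(d ∧ ¬¬(e ∨ f)) ∧ (f ∨ ((b ∧ a) ∨ a)) = False ∧ True = False
¬(¬¬(d ∧ ¬¬(e ∨ f)) ∧ (f ∨ ((b ∧ a) ∨ a))) = ¬False = True
a ∧ ¬(¬¬(d ∧ ¬¬(e ∨ f)) ∧ (f ∨ ((b ∧ a) ∨ a))) = True ∧ True = True
¬(a ∧ ¬(¬¬(d ∧ ¬¬(e ∨ f)) ∧ (f ∨ ((b ∧ a) ∨ a)))) = ¬True = False
(¬(d ∨ e) ∧ ¬((c ∧ (a ∨ b)) ∨ b)) ∧ ¬(a ∧ ¬(¬¬(d ∧ ¬¬(e ∨ f)) ∧ (f ∨ ((b ∧ a) ∨ a)))) = False ∧ False = False
b ∧ e = False ∧ False = False
(b ∧ e) ∨ e = False ∨ False = False
((¬(d ∨ e) ∧ ¬((c ∧ (a ∨ b)) ∨ b)) ∧ ¬(a ∧ ¬(¬¬(d ∧ ¬¬(e ∨ f)) ∧ (f ∨ ((b ∧ a) ∨ a))))) ∨ ((b ∧ e) ∨ e) = False ∨ False = False

False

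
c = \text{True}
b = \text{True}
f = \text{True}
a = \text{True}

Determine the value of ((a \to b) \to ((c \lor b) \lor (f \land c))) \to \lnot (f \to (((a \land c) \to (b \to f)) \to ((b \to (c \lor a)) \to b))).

\text{False}

a \to b = \text{True} \to \text{True} = \text{True}
c \lor b = \text{True} \lor \text{True} = \text{True}
f \land c = \text{True} \land \text{True} = \text{True}
(c \lor b) \lor (f \land c) = \text{True} \lor \text{True} = \text{True}
(a \to b) \to ((c \lor b) \lor (f \land c)) = \text{True} \to \text{True} = \text{True}
a \land c = \text{True} \land \text{True} = \text{True}
b \to f = \text{True} \to \text{True} = \text{True}
(a \land c) \to (b \to f) = \text{True} \to \text{True} = \text{True}
c \lor a = \text{True} \lor \text{True} = \text{True}
b \to (c \lor a) = \text{True} \to \text{True} = \text{True}
(b \to (c \lor a)) \to b = \text{True} \to \text{True} = \text{True}
((a \land c) \to (b \to f)) \to ((b \to (c \lor a)) \to b) = \text{True} \to \text{True} = \text{True}
f \to (((a \land c) \to (b \to f)) \to ((b \to (c \lor a)) \to b)) = \text{True} \to \text{True} = \text{True}
\lnot (f \to (((a \land c) \to (b \to f)) \to ((b \to (c \lor a)) \to b))) = \lnot \text{True} = \text{False}
((a \to b) \to ((c \lor b) \lor (f \land c))) \to \lnot (f \to (((a \land c) \to (b \to f)) \to ((b \to (c \lor a)) \to b))) = \text{True} \to \text{False} = \text{False}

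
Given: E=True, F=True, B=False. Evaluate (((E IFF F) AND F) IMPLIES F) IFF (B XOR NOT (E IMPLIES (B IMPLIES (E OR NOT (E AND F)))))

False

E IFF F = True IFF True = True
(E IFF F) AND F = True AND True = True
((E IFF F) AND F) IMPLIES F = True IMPLIES True = True
E AND F = True AND True = True
NOT (E AND F) = NOT True = False
E OR NOT (E AND F) = True OR False = True
B IMPLIES (E OR NOT (E AND F)) = False IMPLIES True = True
E IMPLIES (B IMPLIES (E OR NOT (E AND F))) = True IMPLIES True = True
NOT (E IMPLIES (B IMPLIES (E OR NOT (E AND F)))) = NOT True = False
B XOR NOT (E IMPLIES (B IMPLIES (E OR NOT (E AND F)))) = False XOR False = False
(((E IFF F) AND F) IMPLIES F) IFF (B XOR NOT (E IMPLIES (B IMPLIES (E OR NOT (E AND F))))) = True IFF False = False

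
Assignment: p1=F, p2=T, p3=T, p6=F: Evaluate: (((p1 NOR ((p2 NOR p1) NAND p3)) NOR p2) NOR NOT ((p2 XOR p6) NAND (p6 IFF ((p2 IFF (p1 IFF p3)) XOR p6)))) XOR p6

p2 NOR p1 = T NOR F = F
(p2 NOR p1) NAND p3 = F NAND T = T
p1 NOR ((p2 NOR p1) NAND p3) = F NOR T = F
(p1 NOR ((p2 NOR p1) NAND p3)) NOR p2 = F NOR T = F
p2 XOR p6 = T XOR F = T
p1 IFF p3 = F IFF T = F
p2 IFF (p1 IFF p3) = T IFF F = F
(p2 IFF (p1 IFF p3)) XOR p6 = F XOR F = F
p6 IFF ((p2 IFF (p1 IFF p3)) XOR p6) = F IFF F = T
(p2 XOR p6) NAND (p6 IFF ((p2 IFF (p1 IFF p3)) XOR p6)) = T NAND T = F
NOT ((p2 XOR p6) NAND (p6 IFF ((p2 IFF (p1 IFF p3)) XOR p6))) = NOT F = T
((p1 NOR ((p2 NOR p1) NAND p3)) NOR p2) NOR NOT ((p2 XOR p6) NAND (p6 IFF ((p2 IFF (p1 IFF p3)) XOR p6))) = F NOR T = F
(((p1 NOR ((p2 NOR p1) NAND p3)) NOR p2) NOR NOT ((p2 XOR p6) NAND (p6 IFF ((p2 IFF (p1 IFF p3)) XOR p6)))) XOR p6 = F XOR F = F

F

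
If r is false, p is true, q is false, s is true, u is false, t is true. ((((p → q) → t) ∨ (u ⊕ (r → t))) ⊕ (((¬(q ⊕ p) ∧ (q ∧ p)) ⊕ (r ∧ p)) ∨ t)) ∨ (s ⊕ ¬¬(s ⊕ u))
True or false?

False

p → q = True → False = False
(p → q) → t = False → True = True
r → t = False → True = True
u ⊕ (r → t) = False ⊕ True = True
((p → q) → t) ∨ (u ⊕ (r → t)) = True ∨ True = True
q ⊕ p = False ⊕ True = True
¬(q ⊕ p) = ¬True = False
q ∧ p = False ∧ True = False
¬(q ⊕ p) ∧ (q ∧ p) = False ∧ False = False
r ∧ p = False ∧ True = False
(¬(q ⊕ p) ∧ (q ∧ p)) ⊕ (r ∧ p) = False ⊕ False = False
((¬(q ⊕ p) ∧ (q ∧ p)) ⊕ (r ∧ p)) ∨ t = False ∨ True = True
(((p → q) → t) ∨ (u ⊕ (r → t))) ⊕ (((¬(q ⊕ p) ∧ (q ∧ p)) ⊕ (r ∧ p)) ∨ t) = True ⊕ True = False
s ⊕ u = True ⊕ False = True
¬(s ⊕ u) = ¬True = False
¬¬(s ⊕ u) = ¬False = True
s ⊕ ¬¬(s ⊕ u) = True ⊕ True = False
((((p → q) → t) ∨ (u ⊕ (r → t))) ⊕ (((¬(q ⊕ p) ∧ (q ∧ p)) ⊕ (r ∧ p)) ∨ t)) ∨ (s ⊕ ¬¬(s ⊕ u)) = False ∨ False = False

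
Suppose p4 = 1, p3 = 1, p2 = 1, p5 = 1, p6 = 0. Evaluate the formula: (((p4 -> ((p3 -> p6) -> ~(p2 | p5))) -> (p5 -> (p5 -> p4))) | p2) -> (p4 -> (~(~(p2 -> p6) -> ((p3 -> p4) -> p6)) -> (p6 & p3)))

0

p3 -> p6 = 1 -> 0 = 0
p2 | p5 = 1 | 1 = 1
~(p2 | p5) = ~1 = 0
(p3 -> p6) -> ~(p2 | p5) = 0 -> 0 = 1
p4 -> ((p3 -> p6) -> ~(p2 | p5)) = 1 -> 1 = 1
p5 -> p4 = 1 -> 1 = 1
p5 -> (p5 -> p4) = 1 -> 1 = 1
(p4 -> ((p3 -> p6) -> ~(p2 | p5))) -> (p5 -> (p5 -> p4)) = 1 -> 1 = 1
((p4 -> ((p3 -> p6) -> ~(p2 | p5))) -> (p5 -> (p5 -> p4))) | p2 = 1 | 1 = 1
p2 -> p6 = 1 -> 0 = 0
~(p2 -> p6) = ~0 = 1
p3 -> p4 = 1 -> 1 = 1
(p3 -> p4) -> p6 = 1 -> 0 = 0
~(p2 -> p6) -> ((p3 -> p4) -> p6) = 1 -> 0 = 0
~(~(p2 -> p6) -> ((p3 -> p4) -> p6)) = ~0 = 1
p6 & p3 = 0 & 1 = 0
~(~(p2 -> p6) -> ((p3 -> p4) -> p6)) -> (p6 & p3) = 1 -> 0 = 0
p4 -> (~(~(p2 -> p6) -> ((p3 -> p4) -> p6)) -> (p6 & p3)) = 1 -> 0 = 0
(((p4 -> ((p3 -> p6) -> ~(p2 | p5))) -> (p5 -> (p5 -> p4))) | p2) -> (p4 -> (~(~(p2 -> p6) -> ((p3 -> p4) -> p6)) -> (p6 & p3))) = 1 -> 0 = 0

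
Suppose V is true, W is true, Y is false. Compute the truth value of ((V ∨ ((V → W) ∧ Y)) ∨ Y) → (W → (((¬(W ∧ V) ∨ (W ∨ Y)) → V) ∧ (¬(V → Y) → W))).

V → W = T → T = T
(V → W) ∧ Y = T ∧ F = F
V ∨ ((V → W) ∧ Y) = T ∨ F = T
(V ∨ ((V → W) ∧ Y)) ∨ Y = T ∨ F = T
W ∧ V = T ∧ T = T
¬(W ∧ V) = ¬T = F
W ∨ Y = T ∨ F = T
¬(W ∧ V) ∨ (W ∨ Y) = F ∨ T = T
(¬(W ∧ V) ∨ (W ∨ Y)) → V = T → T = T
V → Y = T → F = F
¬(V → Y) = ¬F = T
¬(V → Y) → W = T → T = T
((¬(W ∧ V) ∨ (W ∨ Y)) → V) ∧ (¬(V → Y) → W) = T ∧ T = T
W → (((¬(W ∧ V) ∨ (W ∨ Y)) → V) ∧ (¬(V → Y) → W)) = T → T = T
((V ∨ ((V → W) ∧ Y)) ∨ Y) → (W → (((¬(W ∧ V) ∨ (W ∨ Y)) → V) ∧ (¬(V → Y) → W))) = T → T = T

T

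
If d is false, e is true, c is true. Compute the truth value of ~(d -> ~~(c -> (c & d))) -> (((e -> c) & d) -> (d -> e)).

True

Substituting d=False, e=True, c=True:
c & d = True & False = False
c -> (c & d) = True -> False = False
~(c -> (c & d)) = ~False = True
~~(c -> (c & d)) = ~True = False
d -> ~~(c -> (c & d)) = False -> False = True
~(d -> ~~(c -> (c & d))) = ~True = False
e -> c = True -> True = True
(e -> c) & d = True & False = False
d -> e = False -> True = True
((e -> c) & d) -> (d -> e) = False -> True = True
~(d -> ~~(c -> (c & d))) -> (((e -> c) & d) -> (d -> e)) = False -> True = True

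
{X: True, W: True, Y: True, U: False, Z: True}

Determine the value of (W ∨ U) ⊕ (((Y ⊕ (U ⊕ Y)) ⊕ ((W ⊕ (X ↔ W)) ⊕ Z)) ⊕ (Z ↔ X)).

Substituting X=True, W=True, Y=True, U=False, Z=True:
W ∨ U = True ∨ False = True
U ⊕ Y = False ⊕ True = True
Y ⊕ (U ⊕ Y) = True ⊕ True = False
X ↔ W = True ↔ True = True
W ⊕ (X ↔ W) = True ⊕ True = False
(W ⊕ (X ↔ W)) ⊕ Z = False ⊕ True = True
(Y ⊕ (U ⊕ Y)) ⊕ ((W ⊕ (X ↔ W)) ⊕ Z) = False ⊕ True = True
Z ↔ X = True ↔ True = True
((Y ⊕ (U ⊕ Y)) ⊕ ((W ⊕ (X ↔ W)) ⊕ Z)) ⊕ (Z ↔ X) = True ⊕ True = False
(W ∨ U) ⊕ (((Y ⊕ (U ⊕ Y)) ⊕ ((W ⊕ (X ↔ W)) ⊕ Z)) ⊕ (Z ↔ X)) = True ⊕ False = True

True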